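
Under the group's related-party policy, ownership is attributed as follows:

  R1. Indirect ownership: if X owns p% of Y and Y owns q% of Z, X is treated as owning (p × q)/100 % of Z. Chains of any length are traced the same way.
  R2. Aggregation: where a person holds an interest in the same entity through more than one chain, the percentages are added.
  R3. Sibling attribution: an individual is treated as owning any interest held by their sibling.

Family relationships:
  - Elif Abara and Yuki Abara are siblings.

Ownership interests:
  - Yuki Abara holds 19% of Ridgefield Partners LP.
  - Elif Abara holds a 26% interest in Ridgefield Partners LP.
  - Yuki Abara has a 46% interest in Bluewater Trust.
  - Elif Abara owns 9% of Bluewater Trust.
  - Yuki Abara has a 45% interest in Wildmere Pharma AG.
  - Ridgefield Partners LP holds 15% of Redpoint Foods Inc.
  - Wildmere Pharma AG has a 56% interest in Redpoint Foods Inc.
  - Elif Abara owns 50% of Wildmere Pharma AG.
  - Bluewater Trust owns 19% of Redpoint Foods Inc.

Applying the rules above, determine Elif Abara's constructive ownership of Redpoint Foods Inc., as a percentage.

70.4%

By sibling attribution (R3), Elif Abara is treated as also owning Yuki Abara's interest in Ridgefield Partners LP, giving 26% + 19% = 45%.
By sibling attribution (R3), Elif Abara is treated as also owning Yuki Abara's interest in Bluewater Trust, giving 9% + 46% = 55%.
By sibling attribution (R3), Elif Abara is treated as also owning Yuki Abara's interest in Wildmere Pharma AG, giving 50% + 45% = 95%.
Chain via Ridgefield Partners LP (R1): 45% × 15% = 6.75% of Redpoint Foods Inc.
Chain via Bluewater Trust (R1): 55% × 19% = 10.45% of Redpoint Foods Inc.
Chain via Wildmere Pharma AG (R1): 95% × 56% = 53.2% of Redpoint Foods Inc.
Aggregating (R2): 6.75% + 10.45% + 53.2% = 70.4%.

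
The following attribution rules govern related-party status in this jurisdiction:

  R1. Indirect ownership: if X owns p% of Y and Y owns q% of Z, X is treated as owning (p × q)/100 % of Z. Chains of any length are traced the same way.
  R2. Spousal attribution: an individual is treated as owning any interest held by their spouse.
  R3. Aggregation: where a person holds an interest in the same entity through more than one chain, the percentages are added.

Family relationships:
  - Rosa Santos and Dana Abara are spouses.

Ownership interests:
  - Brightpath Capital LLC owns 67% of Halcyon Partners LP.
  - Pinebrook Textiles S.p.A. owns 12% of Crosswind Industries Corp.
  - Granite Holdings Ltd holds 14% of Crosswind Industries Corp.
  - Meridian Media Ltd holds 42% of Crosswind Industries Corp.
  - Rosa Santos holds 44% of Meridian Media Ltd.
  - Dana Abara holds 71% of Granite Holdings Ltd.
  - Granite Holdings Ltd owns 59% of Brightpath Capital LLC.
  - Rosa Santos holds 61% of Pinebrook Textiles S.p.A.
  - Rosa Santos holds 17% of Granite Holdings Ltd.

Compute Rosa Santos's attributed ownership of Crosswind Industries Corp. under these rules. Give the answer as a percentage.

38.12%

By spousal attribution (R2), Rosa Santos is treated as also owning Dana Abara's interest in Granite Holdings Ltd, giving 17% + 71% = 88%.
Chain via Granite Holdings Ltd (R1): 88% × 14% = 12.32% of Crosswind Industries Corp.
Chain via Pinebrook Textiles S.p.A. (R1): 61% × 12% = 7.32% of Crosswind Industries Corp.
Chain via Meridian Media Ltd (R1): 44% × 42% = 18.48% of Crosswind Industries Corp.
Aggregating (R3): 12.32% + 7.32% + 18.48% = 38.12%.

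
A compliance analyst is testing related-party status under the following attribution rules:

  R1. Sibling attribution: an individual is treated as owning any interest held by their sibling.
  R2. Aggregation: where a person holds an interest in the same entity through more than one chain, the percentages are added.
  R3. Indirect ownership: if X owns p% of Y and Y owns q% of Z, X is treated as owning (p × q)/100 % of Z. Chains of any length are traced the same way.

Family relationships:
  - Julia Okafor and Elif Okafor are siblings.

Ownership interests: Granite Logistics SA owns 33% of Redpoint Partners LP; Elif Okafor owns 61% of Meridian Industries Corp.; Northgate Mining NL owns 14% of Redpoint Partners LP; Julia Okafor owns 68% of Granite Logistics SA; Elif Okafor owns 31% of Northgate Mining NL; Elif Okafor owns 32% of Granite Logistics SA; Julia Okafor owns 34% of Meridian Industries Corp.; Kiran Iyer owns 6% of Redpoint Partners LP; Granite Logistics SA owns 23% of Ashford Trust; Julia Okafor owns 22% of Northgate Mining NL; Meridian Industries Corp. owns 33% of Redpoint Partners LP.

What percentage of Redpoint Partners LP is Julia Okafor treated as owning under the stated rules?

By sibling attribution (R1), Julia Okafor is treated as also owning Elif Okafor's interest in Meridian Industries Corp, giving 34% + 61% = 95%.
By sibling attribution (R1), Julia Okafor is treated as also owning Elif Okafor's interest in Granite Logistics SA, giving 68% + 32% = 100%.
By sibling attribution (R1), Julia Okafor is treated as also owning Elif Okafor's interest in Northgate Mining NL, giving 22% + 31% = 53%.
Chain via Meridian Industries Corp. (R3): 95% × 33% = 31.35% of Redpoint Partners LP.
Chain via Granite Logistics SA (R3): 100% × 33% = 33% of Redpoint Partners LP.
Chain via Northgate Mining NL (R3): 53% × 14% = 7.42% of Redpoint Partners LP.
Aggregating (R2): 31.35% + 33% + 7.42% = 71.77%.

71.77%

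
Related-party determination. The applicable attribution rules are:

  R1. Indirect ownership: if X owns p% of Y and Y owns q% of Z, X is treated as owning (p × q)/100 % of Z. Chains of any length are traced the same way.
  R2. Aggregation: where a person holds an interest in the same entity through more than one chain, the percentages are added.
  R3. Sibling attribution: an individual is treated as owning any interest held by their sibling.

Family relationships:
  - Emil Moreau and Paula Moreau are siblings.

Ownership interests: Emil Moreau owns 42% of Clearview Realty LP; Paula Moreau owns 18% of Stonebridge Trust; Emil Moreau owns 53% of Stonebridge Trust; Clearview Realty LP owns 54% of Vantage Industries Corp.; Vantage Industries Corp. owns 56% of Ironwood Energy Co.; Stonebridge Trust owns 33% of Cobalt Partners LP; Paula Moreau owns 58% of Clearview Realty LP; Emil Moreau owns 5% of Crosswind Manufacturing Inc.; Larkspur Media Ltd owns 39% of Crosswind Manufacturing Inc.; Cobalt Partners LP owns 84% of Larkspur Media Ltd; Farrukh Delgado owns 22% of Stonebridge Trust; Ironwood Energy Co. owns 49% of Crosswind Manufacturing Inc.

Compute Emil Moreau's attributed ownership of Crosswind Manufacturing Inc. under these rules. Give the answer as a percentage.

27.493268%

By sibling attribution (R3), Emil Moreau is treated as also owning Paula Moreau's interest in Stonebridge Trust, giving 53% + 18% = 71%.
By sibling attribution (R3), Emil Moreau is treated as also owning Paula Moreau's interest in Clearview Realty LP, giving 42% + 58% = 100%.
Chain via Stonebridge Trust → Cobalt Partners LP → Larkspur Media Ltd (R1): 71% × 33% × 84% × 39% = 7.675668% of Crosswind Manufacturing Inc.
Chain via Clearview Realty LP → Vantage Industries Corp. → Ironwood Energy Co. (R1): 100% × 54% × 56% × 49% = 14.8176% of Crosswind Manufacturing Inc.
Direct interest in Crosswind Manufacturing Inc: 5%.
Aggregating (R2): 7.675668% + 14.8176% + 5% = 27.493268%.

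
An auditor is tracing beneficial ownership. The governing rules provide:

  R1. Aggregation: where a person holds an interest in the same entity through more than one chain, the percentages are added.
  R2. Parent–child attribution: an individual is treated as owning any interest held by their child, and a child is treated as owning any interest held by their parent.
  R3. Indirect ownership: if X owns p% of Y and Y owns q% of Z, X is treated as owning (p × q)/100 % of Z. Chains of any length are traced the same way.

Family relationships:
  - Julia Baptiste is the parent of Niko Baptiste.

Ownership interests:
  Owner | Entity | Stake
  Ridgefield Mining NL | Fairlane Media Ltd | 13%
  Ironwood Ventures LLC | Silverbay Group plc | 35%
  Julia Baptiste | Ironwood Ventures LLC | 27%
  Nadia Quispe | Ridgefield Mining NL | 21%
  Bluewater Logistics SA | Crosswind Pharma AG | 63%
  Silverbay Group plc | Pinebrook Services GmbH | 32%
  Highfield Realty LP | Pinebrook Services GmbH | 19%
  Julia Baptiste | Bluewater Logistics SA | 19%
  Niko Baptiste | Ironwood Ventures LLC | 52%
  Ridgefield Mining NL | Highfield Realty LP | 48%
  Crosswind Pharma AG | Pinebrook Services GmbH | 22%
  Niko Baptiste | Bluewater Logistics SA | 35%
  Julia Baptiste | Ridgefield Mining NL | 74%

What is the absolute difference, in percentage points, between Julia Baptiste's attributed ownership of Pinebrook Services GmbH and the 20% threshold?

By parent–child attribution (R2), Julia Baptiste is treated as also owning Niko Baptiste's interest in Bluewater Logistics SA, giving 19% + 35% = 54%.
By parent–child attribution (R2), Julia Baptiste is treated as also owning Niko Baptiste's interest in Ironwood Ventures LLC, giving 27% + 52% = 79%.
Chain via Bluewater Logistics SA → Crosswind Pharma AG (R3): 54% × 63% × 22% = 7.4844% of Pinebrook Services GmbH.
Chain via Ridgefield Mining NL → Highfield Realty LP (R3): 74% × 48% × 19% = 6.7488% of Pinebrook Services GmbH.
Chain via Ironwood Ventures LLC → Silverbay Group plc (R3): 79% × 35% × 32% = 8.848% of Pinebrook Services GmbH.
Aggregating (R1): 7.4844% + 6.7488% + 8.848% = 23.0812%.
23.0812% exceeds the 20% threshold by 3.0812 percentage points.

3.0812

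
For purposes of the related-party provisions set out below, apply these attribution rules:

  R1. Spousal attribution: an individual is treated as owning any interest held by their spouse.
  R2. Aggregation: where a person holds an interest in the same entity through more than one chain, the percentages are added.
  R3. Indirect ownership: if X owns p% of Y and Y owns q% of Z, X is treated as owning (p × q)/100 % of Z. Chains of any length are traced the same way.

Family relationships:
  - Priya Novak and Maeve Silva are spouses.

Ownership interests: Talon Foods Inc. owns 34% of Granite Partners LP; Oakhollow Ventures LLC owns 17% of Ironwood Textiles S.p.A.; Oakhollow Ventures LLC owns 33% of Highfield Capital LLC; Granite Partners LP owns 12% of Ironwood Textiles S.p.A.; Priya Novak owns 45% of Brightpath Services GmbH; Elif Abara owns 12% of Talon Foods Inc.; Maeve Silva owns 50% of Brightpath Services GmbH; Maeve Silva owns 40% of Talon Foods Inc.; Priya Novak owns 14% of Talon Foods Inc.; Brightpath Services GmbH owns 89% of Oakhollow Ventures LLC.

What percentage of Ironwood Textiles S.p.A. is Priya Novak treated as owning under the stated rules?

16.5767%

By spousal attribution (R1), Priya Novak is treated as also owning Maeve Silva's interest in Brightpath Services GmbH, giving 45% + 50% = 95%.
By spousal attribution (R1), Priya Novak is treated as also owning Maeve Silva's interest in Talon Foods Inc, giving 14% + 40% = 54%.
Chain via Brightpath Services GmbH → Oakhollow Ventures LLC (R3): 95% × 89% × 17% = 14.3735% of Ironwood Textiles S.p.A.
Chain via Talon Foods Inc. → Granite Partners LP (R3): 54% × 34% × 12% = 2.2032% of Ironwood Textiles S.p.A.
Aggregating (R2): 14.3735% + 2.2032% = 16.5767%.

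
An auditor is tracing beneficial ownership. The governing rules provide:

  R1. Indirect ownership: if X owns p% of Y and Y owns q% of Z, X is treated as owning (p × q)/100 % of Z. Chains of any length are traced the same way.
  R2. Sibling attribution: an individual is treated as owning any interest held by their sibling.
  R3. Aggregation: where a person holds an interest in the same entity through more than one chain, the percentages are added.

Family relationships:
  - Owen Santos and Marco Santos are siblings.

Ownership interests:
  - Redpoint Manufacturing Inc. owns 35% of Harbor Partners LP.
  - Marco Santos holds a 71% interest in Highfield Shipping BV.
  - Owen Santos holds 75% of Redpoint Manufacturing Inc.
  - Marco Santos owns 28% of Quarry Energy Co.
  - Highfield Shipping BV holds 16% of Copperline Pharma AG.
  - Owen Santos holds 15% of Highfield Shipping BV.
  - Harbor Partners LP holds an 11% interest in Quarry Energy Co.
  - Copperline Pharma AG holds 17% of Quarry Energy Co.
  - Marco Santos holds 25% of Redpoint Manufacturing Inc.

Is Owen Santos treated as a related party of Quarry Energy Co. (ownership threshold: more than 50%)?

No

By sibling attribution (R2), Owen Santos is treated as also owning Marco Santos's interest in Highfield Shipping BV, giving 15% + 71% = 86%.
By sibling attribution (R2), Owen Santos is treated as also owning Marco Santos's interest in Redpoint Manufacturing Inc, giving 75% + 25% = 100%.
By sibling attribution (R2), Owen Santos is treated as owning Marco Santos's 28% interest in Quarry Energy Co.
Chain via Highfield Shipping BV → Copperline Pharma AG (R1): 86% × 16% × 17% = 2.3392% of Quarry Energy Co.
Chain via Redpoint Manufacturing Inc. → Harbor Partners LP (R1): 100% × 35% × 11% = 3.85% of Quarry Energy Co.
Direct interest in Quarry Energy Co: 28%.
Aggregating (R3): 2.3392% + 3.85% + 28% = 34.1892%.
34.1892% does not exceed the 50% threshold, so Owen is not a related party to Quarry Energy Co.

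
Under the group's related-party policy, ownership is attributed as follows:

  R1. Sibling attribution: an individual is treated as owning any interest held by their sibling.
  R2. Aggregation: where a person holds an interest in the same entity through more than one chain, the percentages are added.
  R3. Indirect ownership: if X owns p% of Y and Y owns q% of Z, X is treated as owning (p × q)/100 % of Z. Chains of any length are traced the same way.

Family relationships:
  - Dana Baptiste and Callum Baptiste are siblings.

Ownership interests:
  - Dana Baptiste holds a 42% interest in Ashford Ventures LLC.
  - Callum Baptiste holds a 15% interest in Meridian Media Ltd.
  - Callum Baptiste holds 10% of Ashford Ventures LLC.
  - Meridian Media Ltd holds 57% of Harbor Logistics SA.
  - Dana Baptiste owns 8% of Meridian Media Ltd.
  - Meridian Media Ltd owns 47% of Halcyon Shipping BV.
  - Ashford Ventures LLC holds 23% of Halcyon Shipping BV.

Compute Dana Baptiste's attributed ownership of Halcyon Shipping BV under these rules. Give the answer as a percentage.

22.77%

By sibling attribution (R1), Dana Baptiste is treated as also owning Callum Baptiste's interest in Ashford Ventures LLC, giving 42% + 10% = 52%.
By sibling attribution (R1), Dana Baptiste is treated as also owning Callum Baptiste's interest in Meridian Media Ltd, giving 8% + 15% = 23%.
Chain via Ashford Ventures LLC (R3): 52% × 23% = 11.96% of Halcyon Shipping BV.
Chain via Meridian Media Ltd (R3): 23% × 47% = 10.81% of Halcyon Shipping BV.
Aggregating (R2): 11.96% + 10.81% = 22.77%.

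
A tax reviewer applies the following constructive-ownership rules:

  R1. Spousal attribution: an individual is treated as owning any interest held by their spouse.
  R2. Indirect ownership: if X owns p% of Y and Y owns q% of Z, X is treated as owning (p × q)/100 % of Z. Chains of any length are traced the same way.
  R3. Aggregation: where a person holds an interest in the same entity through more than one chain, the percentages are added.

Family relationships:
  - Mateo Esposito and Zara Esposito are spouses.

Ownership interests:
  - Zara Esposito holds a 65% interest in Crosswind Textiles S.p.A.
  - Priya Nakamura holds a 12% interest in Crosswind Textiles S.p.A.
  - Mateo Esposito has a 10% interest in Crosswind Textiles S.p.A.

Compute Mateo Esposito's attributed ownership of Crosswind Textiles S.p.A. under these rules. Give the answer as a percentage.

75%

By spousal attribution (R1), Mateo Esposito is treated as also owning Zara Esposito's interest in Crosswind Textiles S.p.A, giving 10% + 65% = 75%.
Direct interest in Crosswind Textiles S.p.A: 75%.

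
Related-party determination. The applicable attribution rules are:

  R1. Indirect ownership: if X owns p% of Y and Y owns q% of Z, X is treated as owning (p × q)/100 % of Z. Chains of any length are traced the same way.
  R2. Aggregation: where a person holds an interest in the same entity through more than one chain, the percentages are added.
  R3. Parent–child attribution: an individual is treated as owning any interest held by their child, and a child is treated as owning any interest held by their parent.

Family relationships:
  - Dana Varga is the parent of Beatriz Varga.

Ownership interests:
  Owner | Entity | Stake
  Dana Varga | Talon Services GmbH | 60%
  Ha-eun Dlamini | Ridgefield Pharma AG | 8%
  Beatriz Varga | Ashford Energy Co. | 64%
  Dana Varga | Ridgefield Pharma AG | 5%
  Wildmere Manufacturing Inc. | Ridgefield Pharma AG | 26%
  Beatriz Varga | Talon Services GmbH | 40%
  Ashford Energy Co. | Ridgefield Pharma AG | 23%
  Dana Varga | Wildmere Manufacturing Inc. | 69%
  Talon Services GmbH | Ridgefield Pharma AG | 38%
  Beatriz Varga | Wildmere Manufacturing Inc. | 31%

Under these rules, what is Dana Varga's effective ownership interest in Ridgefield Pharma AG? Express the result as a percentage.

83.72%

By parent–child attribution (R3), Dana Varga is treated as also owning Beatriz Varga's interest in Talon Services GmbH, giving 60% + 40% = 100%.
By parent–child attribution (R3), Dana Varga is treated as also owning Beatriz Varga's interest in Wildmere Manufacturing Inc, giving 69% + 31% = 100%.
By parent–child attribution (R3), Dana Varga is treated as owning Beatriz Varga's 64% interest in Ashford Energy Co.
Chain via Talon Services GmbH (R1): 100% × 38% = 38% of Ridgefield Pharma AG.
Chain via Wildmere Manufacturing Inc. (R1): 100% × 26% = 26% of Ridgefield Pharma AG.
Direct interest in Ridgefield Pharma AG: 5%.
Chain via Ashford Energy Co. (R1): 64% × 23% = 14.72% of Ridgefield Pharma AG.
Aggregating (R2): 38% + 26% + 5% + 14.72% = 83.72%.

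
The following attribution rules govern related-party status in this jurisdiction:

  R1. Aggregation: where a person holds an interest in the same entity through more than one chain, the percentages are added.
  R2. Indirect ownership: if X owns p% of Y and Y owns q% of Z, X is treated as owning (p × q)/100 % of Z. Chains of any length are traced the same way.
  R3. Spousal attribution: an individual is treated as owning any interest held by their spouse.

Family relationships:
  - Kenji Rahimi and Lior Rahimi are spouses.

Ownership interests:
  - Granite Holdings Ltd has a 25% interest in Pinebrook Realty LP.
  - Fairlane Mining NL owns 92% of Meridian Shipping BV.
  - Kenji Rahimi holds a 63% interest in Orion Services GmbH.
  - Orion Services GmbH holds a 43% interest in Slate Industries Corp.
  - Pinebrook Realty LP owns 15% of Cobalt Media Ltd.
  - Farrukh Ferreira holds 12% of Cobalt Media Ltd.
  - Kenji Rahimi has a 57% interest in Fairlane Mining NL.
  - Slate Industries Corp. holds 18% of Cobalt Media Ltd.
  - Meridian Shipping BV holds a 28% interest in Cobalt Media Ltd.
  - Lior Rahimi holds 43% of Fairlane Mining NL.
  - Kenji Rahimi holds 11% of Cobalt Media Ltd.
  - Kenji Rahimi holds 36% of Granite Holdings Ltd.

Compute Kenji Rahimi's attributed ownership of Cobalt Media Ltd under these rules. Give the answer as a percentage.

42.9862%

By spousal attribution (R3), Kenji Rahimi is treated as also owning Lior Rahimi's interest in Fairlane Mining NL, giving 57% + 43% = 100%.
Chain via Orion Services GmbH → Slate Industries Corp. (R2): 63% × 43% × 18% = 4.8762% of Cobalt Media Ltd.
Chain via Fairlane Mining NL → Meridian Shipping BV (R2): 100% × 92% × 28% = 25.76% of Cobalt Media Ltd.
Chain via Granite Holdings Ltd → Pinebrook Realty LP (R2): 36% × 25% × 15% = 1.35% of Cobalt Media Ltd.
Direct interest in Cobalt Media Ltd: 11%.
Aggregating (R1): 4.8762% + 25.76% + 1.35% + 11% = 42.9862%.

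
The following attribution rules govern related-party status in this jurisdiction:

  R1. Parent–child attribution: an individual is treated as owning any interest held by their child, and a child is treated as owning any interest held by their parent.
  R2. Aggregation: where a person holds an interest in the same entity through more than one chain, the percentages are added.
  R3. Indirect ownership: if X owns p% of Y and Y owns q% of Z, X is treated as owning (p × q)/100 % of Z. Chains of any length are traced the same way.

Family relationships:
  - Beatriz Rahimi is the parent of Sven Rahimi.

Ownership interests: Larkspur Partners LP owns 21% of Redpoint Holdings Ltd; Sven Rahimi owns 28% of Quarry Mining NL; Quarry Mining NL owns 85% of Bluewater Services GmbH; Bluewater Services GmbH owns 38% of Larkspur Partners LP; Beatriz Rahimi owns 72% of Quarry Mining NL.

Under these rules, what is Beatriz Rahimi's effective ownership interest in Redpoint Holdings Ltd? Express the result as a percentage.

6.783%

By parent–child attribution (R1), Beatriz Rahimi is treated as also owning Sven Rahimi's interest in Quarry Mining NL, giving 72% + 28% = 100%.
Chain via Quarry Mining NL → Bluewater Services GmbH → Larkspur Partners LP (R3): 100% × 85% × 38% × 21% = 6.783% of Redpoint Holdings Ltd.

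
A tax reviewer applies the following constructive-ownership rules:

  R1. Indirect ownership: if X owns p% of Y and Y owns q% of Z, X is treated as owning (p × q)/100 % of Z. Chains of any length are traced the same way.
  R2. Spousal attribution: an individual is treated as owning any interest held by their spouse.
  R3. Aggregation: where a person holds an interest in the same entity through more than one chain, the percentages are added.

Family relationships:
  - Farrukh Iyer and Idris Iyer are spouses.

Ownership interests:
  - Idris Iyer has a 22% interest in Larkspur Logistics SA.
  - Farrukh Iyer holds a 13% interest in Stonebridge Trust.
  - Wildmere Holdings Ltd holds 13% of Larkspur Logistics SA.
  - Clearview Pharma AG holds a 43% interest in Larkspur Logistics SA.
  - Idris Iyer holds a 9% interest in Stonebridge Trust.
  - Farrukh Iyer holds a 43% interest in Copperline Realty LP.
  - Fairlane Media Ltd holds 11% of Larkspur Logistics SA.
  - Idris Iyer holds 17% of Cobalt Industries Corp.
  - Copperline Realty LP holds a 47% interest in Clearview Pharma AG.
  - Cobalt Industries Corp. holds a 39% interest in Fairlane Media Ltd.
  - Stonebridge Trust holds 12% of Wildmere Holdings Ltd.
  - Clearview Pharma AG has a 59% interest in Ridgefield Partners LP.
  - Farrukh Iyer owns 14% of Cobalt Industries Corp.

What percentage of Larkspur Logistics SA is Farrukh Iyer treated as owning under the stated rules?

By spousal attribution (R2), Farrukh Iyer is treated as also owning Idris Iyer's interest in Stonebridge Trust, giving 13% + 9% = 22%.
By spousal attribution (R2), Farrukh Iyer is treated as also owning Idris Iyer's interest in Cobalt Industries Corp, giving 14% + 17% = 31%.
By spousal attribution (R2), Farrukh Iyer is treated as owning Idris Iyer's 22% interest in Larkspur Logistics SA.
Chain via Stonebridge Trust → Wildmere Holdings Ltd (R1): 22% × 12% × 13% = 0.3432% of Larkspur Logistics SA.
Chain via Copperline Realty LP → Clearview Pharma AG (R1): 43% × 47% × 43% = 8.6903% of Larkspur Logistics SA.
Chain via Cobalt Industries Corp. → Fairlane Media Ltd (R1): 31% × 39% × 11% = 1.3299% of Larkspur Logistics SA.
Direct interest in Larkspur Logistics SA: 22%.
Aggregating (R3): 0.3432% + 8.6903% + 1.3299% + 22% = 32.3634%.

32.3634%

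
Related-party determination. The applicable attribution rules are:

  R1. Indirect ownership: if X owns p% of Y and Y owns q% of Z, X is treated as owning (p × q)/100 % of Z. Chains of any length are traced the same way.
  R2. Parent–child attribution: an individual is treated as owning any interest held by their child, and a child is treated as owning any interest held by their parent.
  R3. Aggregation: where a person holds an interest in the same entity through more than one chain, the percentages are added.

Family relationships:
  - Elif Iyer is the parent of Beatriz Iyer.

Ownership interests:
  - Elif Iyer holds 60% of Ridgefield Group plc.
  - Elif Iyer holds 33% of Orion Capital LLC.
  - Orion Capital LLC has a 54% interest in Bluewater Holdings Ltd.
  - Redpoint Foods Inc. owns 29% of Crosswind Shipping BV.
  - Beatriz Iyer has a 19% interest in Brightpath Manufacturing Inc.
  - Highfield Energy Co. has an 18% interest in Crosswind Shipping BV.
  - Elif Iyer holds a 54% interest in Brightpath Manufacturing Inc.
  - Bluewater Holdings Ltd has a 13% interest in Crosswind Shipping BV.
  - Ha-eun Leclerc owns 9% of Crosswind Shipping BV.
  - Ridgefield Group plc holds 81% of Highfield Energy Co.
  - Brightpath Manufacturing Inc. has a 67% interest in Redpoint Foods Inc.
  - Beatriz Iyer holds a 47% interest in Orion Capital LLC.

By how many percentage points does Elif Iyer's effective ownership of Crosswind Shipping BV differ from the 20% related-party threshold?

8.5479

By parent–child attribution (R2), Elif Iyer is treated as also owning Beatriz Iyer's interest in Brightpath Manufacturing Inc, giving 54% + 19% = 73%.
By parent–child attribution (R2), Elif Iyer is treated as also owning Beatriz Iyer's interest in Orion Capital LLC, giving 33% + 47% = 80%.
Chain via Brightpath Manufacturing Inc. → Redpoint Foods Inc. (R1): 73% × 67% × 29% = 14.1839% of Crosswind Shipping BV.
Chain via Ridgefield Group plc → Highfield Energy Co. (R1): 60% × 81% × 18% = 8.748% of Crosswind Shipping BV.
Chain via Orion Capital LLC → Bluewater Holdings Ltd (R1): 80% × 54% × 13% = 5.616% of Crosswind Shipping BV.
Aggregating (R3): 14.1839% + 8.748% + 5.616% = 28.5479%.
28.5479% exceeds the 20% threshold by 8.5479 percentage points.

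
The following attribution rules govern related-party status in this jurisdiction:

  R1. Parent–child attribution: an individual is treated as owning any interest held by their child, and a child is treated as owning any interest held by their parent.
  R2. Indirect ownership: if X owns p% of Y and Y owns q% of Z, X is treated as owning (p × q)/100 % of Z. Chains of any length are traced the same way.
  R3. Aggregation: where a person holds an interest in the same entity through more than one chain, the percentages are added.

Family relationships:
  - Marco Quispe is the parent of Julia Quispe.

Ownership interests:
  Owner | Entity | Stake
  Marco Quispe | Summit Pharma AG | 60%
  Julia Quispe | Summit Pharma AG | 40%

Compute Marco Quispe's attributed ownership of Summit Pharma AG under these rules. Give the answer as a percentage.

100%

By parent–child attribution (R1), Marco Quispe is treated as also owning Julia Quispe's interest in Summit Pharma AG, giving 60% + 40% = 100%.
Direct interest in Summit Pharma AG: 100%.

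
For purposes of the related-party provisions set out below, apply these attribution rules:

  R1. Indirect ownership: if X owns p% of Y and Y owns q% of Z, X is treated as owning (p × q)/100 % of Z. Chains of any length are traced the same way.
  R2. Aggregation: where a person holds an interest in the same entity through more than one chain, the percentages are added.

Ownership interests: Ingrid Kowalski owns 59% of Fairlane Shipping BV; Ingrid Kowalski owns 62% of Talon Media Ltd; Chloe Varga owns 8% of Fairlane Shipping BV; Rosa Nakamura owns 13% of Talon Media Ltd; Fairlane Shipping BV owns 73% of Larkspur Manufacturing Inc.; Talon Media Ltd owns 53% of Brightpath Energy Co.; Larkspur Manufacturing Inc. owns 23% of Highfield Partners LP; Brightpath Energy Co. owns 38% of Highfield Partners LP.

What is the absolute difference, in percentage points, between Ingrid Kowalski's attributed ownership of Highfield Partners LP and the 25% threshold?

2.6071

Chain via Fairlane Shipping BV → Larkspur Manufacturing Inc. (R1): 59% × 73% × 23% = 9.9061% of Highfield Partners LP.
Chain via Talon Media Ltd → Brightpath Energy Co. (R1): 62% × 53% × 38% = 12.4868% of Highfield Partners LP.
Aggregating (R2): 9.9061% + 12.4868% = 22.3929%.
22.3929% falls short of the 25% threshold by 2.6071 percentage points.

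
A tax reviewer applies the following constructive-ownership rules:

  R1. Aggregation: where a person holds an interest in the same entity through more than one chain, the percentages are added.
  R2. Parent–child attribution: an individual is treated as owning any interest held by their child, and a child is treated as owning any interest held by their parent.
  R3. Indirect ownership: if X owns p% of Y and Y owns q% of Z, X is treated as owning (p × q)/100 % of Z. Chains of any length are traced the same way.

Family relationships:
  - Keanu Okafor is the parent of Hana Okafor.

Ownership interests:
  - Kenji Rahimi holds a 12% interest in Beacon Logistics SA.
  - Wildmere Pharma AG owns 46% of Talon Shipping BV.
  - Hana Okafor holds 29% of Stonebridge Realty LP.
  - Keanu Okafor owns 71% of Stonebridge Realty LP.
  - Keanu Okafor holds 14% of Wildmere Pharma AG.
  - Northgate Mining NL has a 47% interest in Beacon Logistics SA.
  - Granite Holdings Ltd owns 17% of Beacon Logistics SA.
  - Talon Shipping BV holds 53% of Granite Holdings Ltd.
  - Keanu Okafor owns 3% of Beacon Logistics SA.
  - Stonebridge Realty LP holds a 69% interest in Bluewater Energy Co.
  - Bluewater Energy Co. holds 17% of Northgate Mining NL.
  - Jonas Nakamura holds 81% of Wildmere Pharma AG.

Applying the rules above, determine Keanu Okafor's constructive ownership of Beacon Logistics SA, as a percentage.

By parent–child attribution (R2), Keanu Okafor is treated as also owning Hana Okafor's interest in Stonebridge Realty LP, giving 71% + 29% = 100%.
Chain via Wildmere Pharma AG → Talon Shipping BV → Granite Holdings Ltd (R3): 14% × 46% × 53% × 17% = 0.580244% of Beacon Logistics SA.
Chain via Stonebridge Realty LP → Bluewater Energy Co. → Northgate Mining NL (R3): 100% × 69% × 17% × 47% = 5.5131% of Beacon Logistics SA.
Direct interest in Beacon Logistics SA: 3%.
Aggregating (R1): 0.580244% + 5.5131% + 3% = 9.093344%.

9.093344%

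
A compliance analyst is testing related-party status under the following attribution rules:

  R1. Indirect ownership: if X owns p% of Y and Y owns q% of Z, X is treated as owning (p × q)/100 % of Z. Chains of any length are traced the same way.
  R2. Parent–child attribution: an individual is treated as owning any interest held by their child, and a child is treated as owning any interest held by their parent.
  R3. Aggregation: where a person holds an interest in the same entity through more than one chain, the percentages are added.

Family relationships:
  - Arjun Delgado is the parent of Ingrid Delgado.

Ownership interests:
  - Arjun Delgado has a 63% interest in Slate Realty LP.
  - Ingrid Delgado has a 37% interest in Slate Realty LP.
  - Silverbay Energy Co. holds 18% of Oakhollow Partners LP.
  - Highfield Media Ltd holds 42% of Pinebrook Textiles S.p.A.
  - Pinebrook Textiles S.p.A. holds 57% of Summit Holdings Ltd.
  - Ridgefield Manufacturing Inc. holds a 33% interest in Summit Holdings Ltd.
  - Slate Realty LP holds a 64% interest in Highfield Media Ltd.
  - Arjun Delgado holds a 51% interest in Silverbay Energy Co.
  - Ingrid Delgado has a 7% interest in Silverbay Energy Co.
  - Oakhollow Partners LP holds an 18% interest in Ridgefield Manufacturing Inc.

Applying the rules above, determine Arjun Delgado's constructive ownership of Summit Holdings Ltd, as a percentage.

15.941736%

By parent–child attribution (R2), Arjun Delgado is treated as also owning Ingrid Delgado's interest in Silverbay Energy Co, giving 51% + 7% = 58%.
By parent–child attribution (R2), Arjun Delgado is treated as also owning Ingrid Delgado's interest in Slate Realty LP, giving 63% + 37% = 100%.
Chain via Silverbay Energy Co. → Oakhollow Partners LP → Ridgefield Manufacturing Inc. (R1): 58% × 18% × 18% × 33% = 0.620136% of Summit Holdings Ltd.
Chain via Slate Realty LP → Highfield Media Ltd → Pinebrook Textiles S.p.A. (R1): 100% × 64% × 42% × 57% = 15.3216% of Summit Holdings Ltd.
Aggregating (R3): 0.620136% + 15.3216% = 15.941736%.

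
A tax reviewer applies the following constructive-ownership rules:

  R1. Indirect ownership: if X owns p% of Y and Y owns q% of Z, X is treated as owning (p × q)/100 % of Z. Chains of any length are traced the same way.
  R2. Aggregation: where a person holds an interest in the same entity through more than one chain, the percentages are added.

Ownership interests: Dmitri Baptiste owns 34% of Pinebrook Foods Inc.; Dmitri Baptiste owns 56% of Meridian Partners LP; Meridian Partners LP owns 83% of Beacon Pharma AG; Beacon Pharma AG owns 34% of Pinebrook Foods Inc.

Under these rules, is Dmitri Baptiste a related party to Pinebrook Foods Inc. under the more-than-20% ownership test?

Chain via Meridian Partners LP → Beacon Pharma AG (R1): 56% × 83% × 34% = 15.8032% of Pinebrook Foods Inc.
Direct interest in Pinebrook Foods Inc: 34%.
Aggregating (R2): 15.8032% + 34% = 49.8032%.
49.8032% exceeds the 20% threshold, so Dmitri is a related party to Pinebrook Foods Inc.

Yes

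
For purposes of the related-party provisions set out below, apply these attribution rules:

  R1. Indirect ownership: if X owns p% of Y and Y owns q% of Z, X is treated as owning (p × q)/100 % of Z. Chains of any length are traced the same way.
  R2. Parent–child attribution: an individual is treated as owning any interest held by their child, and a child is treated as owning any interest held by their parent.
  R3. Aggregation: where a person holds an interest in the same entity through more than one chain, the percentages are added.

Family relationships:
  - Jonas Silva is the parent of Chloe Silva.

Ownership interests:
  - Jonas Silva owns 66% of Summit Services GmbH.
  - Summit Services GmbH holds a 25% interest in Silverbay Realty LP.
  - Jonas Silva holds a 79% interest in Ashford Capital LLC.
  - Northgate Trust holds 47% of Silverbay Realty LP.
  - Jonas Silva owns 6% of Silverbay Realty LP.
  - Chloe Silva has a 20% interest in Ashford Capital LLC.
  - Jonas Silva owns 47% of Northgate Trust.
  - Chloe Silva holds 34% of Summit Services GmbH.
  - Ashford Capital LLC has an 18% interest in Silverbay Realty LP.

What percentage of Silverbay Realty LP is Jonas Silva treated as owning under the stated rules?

70.91%

By parent–child attribution (R2), Jonas Silva is treated as also owning Chloe Silva's interest in Ashford Capital LLC, giving 79% + 20% = 99%.
By parent–child attribution (R2), Jonas Silva is treated as also owning Chloe Silva's interest in Summit Services GmbH, giving 66% + 34% = 100%.
Chain via Ashford Capital LLC (R1): 99% × 18% = 17.82% of Silverbay Realty LP.
Chain via Northgate Trust (R1): 47% × 47% = 22.09% of Silverbay Realty LP.
Chain via Summit Services GmbH (R1): 100% × 25% = 25% of Silverbay Realty LP.
Direct interest in Silverbay Realty LP: 6%.
Aggregating (R3): 17.82% + 22.09% + 25% + 6% = 70.91%.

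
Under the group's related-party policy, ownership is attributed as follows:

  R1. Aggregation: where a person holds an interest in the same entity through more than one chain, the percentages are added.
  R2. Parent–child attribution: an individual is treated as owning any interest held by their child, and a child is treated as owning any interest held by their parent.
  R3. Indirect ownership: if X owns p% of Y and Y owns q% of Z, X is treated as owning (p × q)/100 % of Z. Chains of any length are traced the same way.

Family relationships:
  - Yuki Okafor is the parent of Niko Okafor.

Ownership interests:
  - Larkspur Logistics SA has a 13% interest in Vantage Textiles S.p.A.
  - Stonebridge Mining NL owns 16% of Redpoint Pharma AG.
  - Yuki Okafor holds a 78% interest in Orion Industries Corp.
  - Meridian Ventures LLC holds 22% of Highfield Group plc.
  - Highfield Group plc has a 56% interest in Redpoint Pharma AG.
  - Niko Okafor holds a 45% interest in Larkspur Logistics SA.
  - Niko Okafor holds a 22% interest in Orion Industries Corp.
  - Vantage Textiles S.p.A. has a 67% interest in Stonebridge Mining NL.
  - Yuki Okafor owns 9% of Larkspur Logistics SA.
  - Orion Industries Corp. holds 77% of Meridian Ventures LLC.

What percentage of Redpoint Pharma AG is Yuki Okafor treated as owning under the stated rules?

By parent–child attribution (R2), Yuki Okafor is treated as also owning Niko Okafor's interest in Larkspur Logistics SA, giving 9% + 45% = 54%.
By parent–child attribution (R2), Yuki Okafor is treated as also owning Niko Okafor's interest in Orion Industries Corp, giving 78% + 22% = 100%.
Chain via Larkspur Logistics SA → Vantage Textiles S.p.A. → Stonebridge Mining NL (R3): 54% × 13% × 67% × 16% = 0.752544% of Redpoint Pharma AG.
Chain via Orion Industries Corp. → Meridian Ventures LLC → Highfield Group plc (R3): 100% × 77% × 22% × 56% = 9.4864% of Redpoint Pharma AG.
Aggregating (R1): 0.752544% + 9.4864% = 10.238944%.

10.238944%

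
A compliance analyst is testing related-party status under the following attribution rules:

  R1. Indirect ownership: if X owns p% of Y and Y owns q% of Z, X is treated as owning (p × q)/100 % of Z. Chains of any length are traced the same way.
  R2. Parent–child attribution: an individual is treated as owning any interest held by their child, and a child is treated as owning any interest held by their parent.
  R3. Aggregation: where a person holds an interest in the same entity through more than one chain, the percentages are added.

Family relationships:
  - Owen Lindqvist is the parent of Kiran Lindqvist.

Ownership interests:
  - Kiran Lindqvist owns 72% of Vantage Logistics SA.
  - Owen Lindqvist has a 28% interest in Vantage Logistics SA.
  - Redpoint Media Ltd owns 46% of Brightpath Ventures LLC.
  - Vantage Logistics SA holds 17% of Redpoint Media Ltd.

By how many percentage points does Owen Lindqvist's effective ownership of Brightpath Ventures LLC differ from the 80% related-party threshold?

By parent–child attribution (R2), Owen Lindqvist is treated as also owning Kiran Lindqvist's interest in Vantage Logistics SA, giving 28% + 72% = 100%.
Chain via Vantage Logistics SA → Redpoint Media Ltd (R1): 100% × 17% × 46% = 7.82% of Brightpath Ventures LLC.
7.82% falls short of the 80% threshold by 72.18 percentage points.

72.18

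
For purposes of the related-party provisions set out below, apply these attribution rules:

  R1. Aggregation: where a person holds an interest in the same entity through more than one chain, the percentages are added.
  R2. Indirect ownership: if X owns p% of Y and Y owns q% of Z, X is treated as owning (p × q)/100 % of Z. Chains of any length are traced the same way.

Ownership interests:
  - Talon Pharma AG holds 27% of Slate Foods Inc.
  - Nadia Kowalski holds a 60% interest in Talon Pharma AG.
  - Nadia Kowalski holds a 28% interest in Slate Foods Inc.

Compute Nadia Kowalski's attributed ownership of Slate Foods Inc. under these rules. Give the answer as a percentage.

Chain via Talon Pharma AG (R2): 60% × 27% = 16.2% of Slate Foods Inc.
Direct interest in Slate Foods Inc: 28%.
Aggregating (R1): 16.2% + 28% = 44.2%.

44.2%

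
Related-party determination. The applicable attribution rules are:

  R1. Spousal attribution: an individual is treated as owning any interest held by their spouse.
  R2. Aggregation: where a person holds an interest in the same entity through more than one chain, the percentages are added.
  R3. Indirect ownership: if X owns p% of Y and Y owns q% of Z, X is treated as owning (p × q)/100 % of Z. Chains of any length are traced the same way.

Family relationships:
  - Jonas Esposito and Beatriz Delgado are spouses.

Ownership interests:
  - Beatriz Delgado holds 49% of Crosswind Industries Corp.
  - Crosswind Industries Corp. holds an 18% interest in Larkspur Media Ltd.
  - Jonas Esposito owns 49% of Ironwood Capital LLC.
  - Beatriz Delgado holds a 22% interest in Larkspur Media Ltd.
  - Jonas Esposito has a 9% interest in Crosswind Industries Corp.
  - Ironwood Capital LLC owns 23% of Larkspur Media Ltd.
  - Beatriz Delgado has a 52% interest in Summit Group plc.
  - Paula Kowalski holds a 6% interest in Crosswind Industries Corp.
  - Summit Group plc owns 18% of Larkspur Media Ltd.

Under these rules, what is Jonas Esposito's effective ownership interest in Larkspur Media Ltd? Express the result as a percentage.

53.07%

By spousal attribution (R1), Jonas Esposito is treated as also owning Beatriz Delgado's interest in Crosswind Industries Corp, giving 9% + 49% = 58%.
By spousal attribution (R1), Jonas Esposito is treated as owning Beatriz Delgado's 52% interest in Summit Group plc.
By spousal attribution (R1), Jonas Esposito is treated as owning Beatriz Delgado's 22% interest in Larkspur Media Ltd.
Chain via Crosswind Industries Corp. (R3): 58% × 18% = 10.44% of Larkspur Media Ltd.
Chain via Ironwood Capital LLC (R3): 49% × 23% = 11.27% of Larkspur Media Ltd.
Chain via Summit Group plc (R3): 52% × 18% = 9.36% of Larkspur Media Ltd.
Direct interest in Larkspur Media Ltd: 22%.
Aggregating (R2): 10.44% + 11.27% + 9.36% + 22% = 53.07%.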